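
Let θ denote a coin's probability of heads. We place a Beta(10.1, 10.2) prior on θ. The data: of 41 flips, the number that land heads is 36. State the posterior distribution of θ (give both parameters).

Posterior: Beta(46.1, 15.2)

Observing 36 successes and 5 failures updates Beta(10.1, 10.2) by adding the success and failure counts to the two shape parameters: α = 10.1+36 = 46.1, β = 10.2+5 = 15.2.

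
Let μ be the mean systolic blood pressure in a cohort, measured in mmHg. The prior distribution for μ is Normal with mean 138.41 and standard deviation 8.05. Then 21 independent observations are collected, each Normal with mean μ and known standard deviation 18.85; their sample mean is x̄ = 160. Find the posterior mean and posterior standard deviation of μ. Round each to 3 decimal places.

Posterior mean ≈ 155.530; posterior SD ≈ 3.663

With known σ, the Normal prior is conjugate. Weight on the data is w = (n/σ²)/(n/σ² + 1/τ₀²) = 0.0591012/(0.0591012+0.0154315) = 0.79296.
Posterior mean = w·x̄ + (1−w)·μ₀ = 0.79296·160 + 0.20704·138.41 = 155.530. Posterior variance = 1/(0.0591012+0.0154315) = 13.4169, so SD = 3.663.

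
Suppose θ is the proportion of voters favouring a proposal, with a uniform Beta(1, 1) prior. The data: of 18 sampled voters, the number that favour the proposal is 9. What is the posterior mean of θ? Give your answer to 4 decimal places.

The binomial likelihood is conjugate to the Beta prior: with 9 successes and 9 failures, the posterior is Beta(1+9, 1+9) = Beta(10, 10).
Posterior mean = α/(α+β) = 10/20 = 0.5000.

Posterior mean ≈ 0.5000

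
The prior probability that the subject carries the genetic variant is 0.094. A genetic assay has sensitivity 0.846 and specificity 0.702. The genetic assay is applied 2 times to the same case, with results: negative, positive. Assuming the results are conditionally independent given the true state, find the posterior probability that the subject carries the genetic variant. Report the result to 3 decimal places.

With H the event that the subject carries the genetic variant, the joint likelihood of the observed sequence is P(data|H) = 0.154·0.846 = 0.13028 and P(data|¬H) = 0.702·0.298 = 0.20920.
Bayes: P(H|data) = 0.094·0.13028 / (0.094·0.13028 + 0.906·0.20920) = 0.012247/0.20178 = 0.0607.

Posterior P(H) ≈ 0.061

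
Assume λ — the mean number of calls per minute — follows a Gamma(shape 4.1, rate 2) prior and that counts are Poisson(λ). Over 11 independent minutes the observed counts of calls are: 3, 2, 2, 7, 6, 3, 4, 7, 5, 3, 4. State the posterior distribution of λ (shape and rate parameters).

Posterior: Gamma(shape=50.1, rate=13)

The Poisson likelihood adds the total count to the shape and the number of exposure periods to the rate. Here ∑xᵢ = 46 and n = 11, so shape 4.1→50.1 and rate 2→13.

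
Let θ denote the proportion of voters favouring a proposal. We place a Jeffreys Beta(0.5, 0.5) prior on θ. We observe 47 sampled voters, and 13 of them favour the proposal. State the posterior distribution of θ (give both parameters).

Observing 13 successes and 34 failures updates Beta(0.5, 0.5) by adding the success and failure counts to the two shape parameters: α = 0.5+13 = 13.5, β = 0.5+34 = 34.5.

Posterior: Beta(13.5, 34.5)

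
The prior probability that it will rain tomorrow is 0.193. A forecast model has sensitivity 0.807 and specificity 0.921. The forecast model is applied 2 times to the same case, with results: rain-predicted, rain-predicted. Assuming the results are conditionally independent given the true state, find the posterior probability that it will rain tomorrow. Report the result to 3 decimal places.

With H the event that it will rain tomorrow, the joint likelihood of the observed sequence is P(data|H) = 0.807·0.807 = 0.65125 and P(data|¬H) = 0.079·0.079 = 0.0062410.
Bayes: P(H|data) = 0.193·0.65125 / (0.193·0.65125 + 0.807·0.0062410) = 0.12569/0.13073 = 0.9615.

Posterior P(H) ≈ 0.961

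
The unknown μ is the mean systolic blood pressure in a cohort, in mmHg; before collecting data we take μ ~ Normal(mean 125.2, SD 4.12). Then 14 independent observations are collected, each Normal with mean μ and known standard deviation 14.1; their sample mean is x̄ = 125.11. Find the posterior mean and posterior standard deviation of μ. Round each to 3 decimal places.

With known σ, the Normal prior is conjugate. Weight on the data is w = (n/σ²)/(n/σ² + 1/τ₀²) = 0.0704190/(0.0704190+0.0589122) = 0.54449.
Posterior mean = w·x̄ + (1−w)·μ₀ = 0.54449·125.11 + 0.45551·125.2 = 125.151. Posterior variance = 1/(0.0704190+0.0589122) = 7.73208, so SD = 2.781.

Posterior mean ≈ 125.151; posterior SD ≈ 2.781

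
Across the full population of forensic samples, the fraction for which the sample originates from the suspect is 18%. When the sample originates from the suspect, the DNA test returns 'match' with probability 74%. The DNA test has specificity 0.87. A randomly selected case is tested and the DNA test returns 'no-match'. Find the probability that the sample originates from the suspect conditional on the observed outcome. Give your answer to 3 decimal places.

Write H for 'the sample originates from the suspect'. Prior odds H:¬H = 0.18/0.82 = 0.21951. For the 'no-match' outcome, the likelihood ratio is 0.26/0.87 = 0.29885.
Posterior odds = 0.21951 × 0.29885 = 0.065601, so P(H|E) = 0.065601/(1+0.065601) = 0.062.

P(H | E) ≈ 0.062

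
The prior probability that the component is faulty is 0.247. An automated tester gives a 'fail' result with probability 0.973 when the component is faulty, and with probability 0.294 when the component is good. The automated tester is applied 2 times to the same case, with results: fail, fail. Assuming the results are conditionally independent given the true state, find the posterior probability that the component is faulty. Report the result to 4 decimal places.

Let H be the event that the component is faulty; start with P(H) = 0.247. P('fail'|H) = 0.973, P('fail'|¬H) = 0.294.
Update on result 1 ('fail'): P(H) ← 0.973·0.2470 / (0.973·0.2470 + 0.294·0.7530) = 0.24033/0.46171 = 0.5205.
Update on result 2 ('fail'): P(H) ← 0.973·0.5205 / (0.973·0.5205 + 0.294·0.4795) = 0.50647/0.64743 = 0.7823.

Posterior P(H) ≈ 0.7823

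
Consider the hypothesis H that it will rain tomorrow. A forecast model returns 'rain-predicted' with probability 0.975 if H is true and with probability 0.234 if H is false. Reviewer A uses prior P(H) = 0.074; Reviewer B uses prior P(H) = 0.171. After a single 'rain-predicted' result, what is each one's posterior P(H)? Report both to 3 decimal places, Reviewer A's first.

Reviewer A: 0.250; Reviewer B: 0.462

The likelihood ratio for a 'rain-predicted' result is 0.975/0.234 = 4.1667.
Reviewer A: prior odds 0.074/0.926 = 0.079914; posterior odds 0.33297; posterior probability 0.250.
Reviewer B: prior odds 0.171/0.829 = 0.20627; posterior odds 0.85947; posterior probability 0.462.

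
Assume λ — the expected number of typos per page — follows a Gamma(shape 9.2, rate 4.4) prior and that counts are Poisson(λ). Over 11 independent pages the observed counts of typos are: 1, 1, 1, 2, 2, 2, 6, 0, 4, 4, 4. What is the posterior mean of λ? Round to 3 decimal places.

Posterior mean ≈ 2.351

The Poisson likelihood adds the total count to the shape and the number of exposure periods to the rate. Here ∑xᵢ = 27 and n = 11, so shape 9.2→36.2 and rate 4.4→15.4.
Posterior mean = shape/rate = 36.2/15.4 = 2.351.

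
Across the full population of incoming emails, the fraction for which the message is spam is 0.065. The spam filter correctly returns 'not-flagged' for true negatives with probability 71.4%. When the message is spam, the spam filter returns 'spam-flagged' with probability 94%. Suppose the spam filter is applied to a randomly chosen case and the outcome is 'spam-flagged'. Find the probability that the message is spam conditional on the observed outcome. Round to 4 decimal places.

Let H be the event that the message is spam. P(H) = 0.065, so P(¬H) = 0.935. With E the 'spam-flagged' result, P(E|H) = 0.94 and P(E|¬H) = 0.286.
P(E) = 0.94·0.065 + 0.286·0.935 = 0.061100 + 0.26741 = 0.32851.
By Bayes' theorem, P(H|E) = 0.061100 / 0.32851 = 0.1860.

P(H | E) ≈ 0.1860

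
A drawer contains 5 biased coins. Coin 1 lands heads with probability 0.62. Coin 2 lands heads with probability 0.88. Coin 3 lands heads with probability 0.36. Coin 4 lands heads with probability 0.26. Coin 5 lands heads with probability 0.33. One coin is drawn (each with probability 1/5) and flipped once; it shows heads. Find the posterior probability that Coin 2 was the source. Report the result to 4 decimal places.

Posterior probability ≈ 0.3592

Tabulate prior·likelihood by source: [1] prior 0.2, lik 0.62, product 0.1240; [2] prior 0.2, lik 0.88, product 0.1760; [3] prior 0.2, lik 0.36, product 0.07200; [4] prior 0.2, lik 0.26, product 0.05200; [5] prior 0.2, lik 0.33, product 0.06600.
Normalizing constant = 0.49000; the posterior for Coin 2 is its product over the sum, 0.1760/0.49000 = 0.3592.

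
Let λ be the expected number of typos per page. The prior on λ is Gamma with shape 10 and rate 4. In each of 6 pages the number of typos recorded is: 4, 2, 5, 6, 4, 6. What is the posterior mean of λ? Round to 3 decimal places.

Total count ∑xᵢ = 27 over n = 6 pages.
Gamma is conjugate to the Poisson likelihood: posterior is Gamma(shape = 10+27 = 37, rate = 4+6 = 10).
Posterior mean = shape/rate = 37/10 = 3.700.

Posterior mean ≈ 3.700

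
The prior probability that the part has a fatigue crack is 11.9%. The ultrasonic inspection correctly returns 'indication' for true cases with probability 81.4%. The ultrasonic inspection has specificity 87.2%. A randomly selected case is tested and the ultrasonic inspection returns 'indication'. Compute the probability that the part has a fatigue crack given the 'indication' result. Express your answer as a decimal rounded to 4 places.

Let H be the event that the part has a fatigue crack. P(H) = 0.119, so P(¬H) = 0.881. With E the 'indication' result, P(E|H) = 0.814 and P(E|¬H) = 0.128.
P(E) = 0.814·0.119 + 0.128·0.881 = 0.096866 + 0.11277 = 0.20963.
By Bayes' theorem, P(H|E) = 0.096866 / 0.20963 = 0.4621.

P(H | E) ≈ 0.4621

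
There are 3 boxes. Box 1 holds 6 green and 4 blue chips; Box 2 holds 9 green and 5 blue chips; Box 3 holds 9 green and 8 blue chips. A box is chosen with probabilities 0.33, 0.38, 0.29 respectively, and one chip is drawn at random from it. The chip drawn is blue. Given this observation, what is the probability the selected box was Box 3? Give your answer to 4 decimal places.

Posterior probability ≈ 0.3376

Tabulate prior·likelihood by source: [1] prior 0.33, lik 0.4, product 0.1320; [2] prior 0.38, lik 0.3571, product 0.1357; [3] prior 0.29, lik 0.4706, product 0.1365.
Normalizing constant = 0.40418; the posterior for Box 3 is its product over the sum, 0.1365/0.40418 = 0.3376.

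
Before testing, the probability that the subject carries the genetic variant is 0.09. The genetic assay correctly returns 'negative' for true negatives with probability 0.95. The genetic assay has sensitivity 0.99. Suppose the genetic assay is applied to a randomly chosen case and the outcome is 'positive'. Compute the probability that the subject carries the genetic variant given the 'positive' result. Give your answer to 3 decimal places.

Write H for 'the subject carries the genetic variant'. Prior odds H:¬H = 0.09/0.91 = 0.098901. For the 'positive' outcome, the likelihood ratio is 0.99/0.05 = 19.800.
Posterior odds = 0.098901 × 19.800 = 1.9582, so P(H|E) = 1.9582/(1+1.9582) = 0.662.

P(H | E) ≈ 0.662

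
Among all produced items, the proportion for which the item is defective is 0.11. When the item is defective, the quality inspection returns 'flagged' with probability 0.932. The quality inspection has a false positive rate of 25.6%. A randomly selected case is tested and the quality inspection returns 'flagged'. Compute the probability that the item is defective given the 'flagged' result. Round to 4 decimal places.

Let H be the event that the item is defective. P(H) = 0.11, so P(¬H) = 0.89. With E the 'flagged' result, P(E|H) = 0.932 and P(E|¬H) = 0.256.
P(E) = 0.932·0.11 + 0.256·0.89 = 0.10252 + 0.22784 = 0.33036.
By Bayes' theorem, P(H|E) = 0.10252 / 0.33036 = 0.3103.

P(H | E) ≈ 0.3103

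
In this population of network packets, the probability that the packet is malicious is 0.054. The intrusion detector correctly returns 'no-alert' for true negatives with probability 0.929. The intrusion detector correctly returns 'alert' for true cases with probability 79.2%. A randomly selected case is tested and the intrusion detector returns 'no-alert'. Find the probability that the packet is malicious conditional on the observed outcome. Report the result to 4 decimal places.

Write H for 'the packet is malicious'. Prior odds H:¬H = 0.054/0.946 = 0.057082. For the 'no-alert' outcome, the likelihood ratio is 0.208/0.929 = 0.22390.
Posterior odds = 0.057082 × 0.22390 = 0.012781, so P(H|E) = 0.012781/(1+0.012781) = 0.0126.

P(H | E) ≈ 0.0126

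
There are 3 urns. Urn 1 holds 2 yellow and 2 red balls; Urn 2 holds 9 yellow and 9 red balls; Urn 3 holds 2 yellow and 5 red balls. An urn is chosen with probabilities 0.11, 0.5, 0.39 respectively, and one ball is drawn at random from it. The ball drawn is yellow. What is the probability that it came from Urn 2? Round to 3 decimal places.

Posterior probability ≈ 0.600

P(yellow|Urn 1) = 0.5; P(yellow|Urn 2) = 0.5; P(yellow|Urn 3) = 0.2857.
Prior × likelihood for each source: 0.11·0.5=0.05500, 0.5·0.5=0.2500, 0.39·0.2857=0.1114. Summing gives P(yellow) = 0.41643.
P(Urn 2 | yellow) = 0.2500 / 0.41643 = 0.600.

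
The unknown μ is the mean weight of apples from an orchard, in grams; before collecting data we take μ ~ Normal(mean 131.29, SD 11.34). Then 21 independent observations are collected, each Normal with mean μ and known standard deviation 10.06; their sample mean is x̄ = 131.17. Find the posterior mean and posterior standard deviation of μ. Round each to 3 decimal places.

Prior precision 1/τ₀² = 1/11.34² = 0.00777632; data precision n/σ² = 21/10.06² = 0.207502.
Posterior precision = 0.00777632 + 0.207502 = 0.215279, giving posterior SD = 1/√0.215279 = 2.155.
Posterior mean = (0.00777632·131.29 + 0.207502·131.17) / 0.215279 = 131.174.

Posterior mean ≈ 131.174; posterior SD ≈ 2.155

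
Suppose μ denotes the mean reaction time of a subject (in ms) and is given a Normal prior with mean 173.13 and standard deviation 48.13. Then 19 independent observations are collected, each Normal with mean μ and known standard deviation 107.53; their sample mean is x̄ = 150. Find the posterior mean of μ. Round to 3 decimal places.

Posterior mean ≈ 154.812

With known σ, the Normal prior is conjugate. Weight on the data is w = (n/σ²)/(n/σ² + 1/τ₀²) = 0.00164321/(0.00164321+0.00043169) = 0.79195.
Posterior mean = w·x̄ + (1−w)·μ₀ = 0.79195·150 + 0.20805·173.13 = 154.812.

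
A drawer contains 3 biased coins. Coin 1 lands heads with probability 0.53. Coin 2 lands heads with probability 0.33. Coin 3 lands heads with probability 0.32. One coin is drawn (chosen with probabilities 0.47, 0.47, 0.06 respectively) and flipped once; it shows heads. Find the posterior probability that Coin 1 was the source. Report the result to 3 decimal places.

Posterior probability ≈ 0.588

Tabulate prior·likelihood by source: [1] prior 0.47, lik 0.53, product 0.2491; [2] prior 0.47, lik 0.33, product 0.1551; [3] prior 0.06, lik 0.32, product 0.01920.
Normalizing constant = 0.42340; the posterior for Coin 1 is its product over the sum, 0.2491/0.42340 = 0.588.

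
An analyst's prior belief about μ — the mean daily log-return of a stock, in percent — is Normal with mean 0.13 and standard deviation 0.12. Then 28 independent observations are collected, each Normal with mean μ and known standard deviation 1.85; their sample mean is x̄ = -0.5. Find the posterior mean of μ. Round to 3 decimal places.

With known σ, the Normal prior is conjugate. Weight on the data is w = (n/σ²)/(n/σ² + 1/τ₀²) = 8.18115/(8.18115+69.4444) = 0.10539.
Posterior mean = w·x̄ + (1−w)·μ₀ = 0.10539·-0.5 + 0.89461·0.13 = 0.064.

Posterior mean ≈ 0.064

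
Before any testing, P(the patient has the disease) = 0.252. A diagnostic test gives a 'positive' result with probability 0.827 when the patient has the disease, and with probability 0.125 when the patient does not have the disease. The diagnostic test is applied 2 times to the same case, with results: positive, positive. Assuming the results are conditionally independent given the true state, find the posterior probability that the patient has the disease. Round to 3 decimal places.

Let H be the event that the patient has the disease; start with P(H) = 0.252. P('positive'|H) = 0.827, P('positive'|¬H) = 0.125.
Update on result 1 ('positive'): P(H) ← 0.827·0.2520 / (0.827·0.2520 + 0.125·0.7480) = 0.20840/0.30190 = 0.6903.
Update on result 2 ('positive'): P(H) ← 0.827·0.6903 / (0.827·0.6903 + 0.125·0.3097) = 0.57088/0.60959 = 0.9365.

Posterior P(H) ≈ 0.936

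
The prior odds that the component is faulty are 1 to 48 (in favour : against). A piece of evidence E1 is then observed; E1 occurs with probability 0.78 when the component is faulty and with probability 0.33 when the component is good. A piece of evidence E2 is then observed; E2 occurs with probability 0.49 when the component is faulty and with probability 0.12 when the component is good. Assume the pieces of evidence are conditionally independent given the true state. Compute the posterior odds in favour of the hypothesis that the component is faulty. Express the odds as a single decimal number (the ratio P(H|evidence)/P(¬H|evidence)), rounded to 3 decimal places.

Posterior odds ≈ 0.201

Prior odds = 1/48 = 0.020833. In log-odds, ln(0.020833) = -3.8712.
Add log likelihood ratios: ln(2.3636) + ln(4.0833) = 2.2671.
Posterior log-odds = -1.6041, so posterior odds = exp(-1.6041) = 0.20107.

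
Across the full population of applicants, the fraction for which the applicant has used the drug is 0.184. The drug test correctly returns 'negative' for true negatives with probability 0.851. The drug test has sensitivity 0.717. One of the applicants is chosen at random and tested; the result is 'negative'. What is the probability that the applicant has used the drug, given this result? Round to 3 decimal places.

Let H be the event that the applicant has used the drug. P(H) = 0.184, so P(¬H) = 0.816. With E the 'negative' result, P(E|H) = 0.283 and P(E|¬H) = 0.851.
P(E) = 0.283·0.184 + 0.851·0.816 = 0.052072 + 0.69442 = 0.74649.
By Bayes' theorem, P(H|E) = 0.052072 / 0.74649 = 0.070.

P(H | E) ≈ 0.070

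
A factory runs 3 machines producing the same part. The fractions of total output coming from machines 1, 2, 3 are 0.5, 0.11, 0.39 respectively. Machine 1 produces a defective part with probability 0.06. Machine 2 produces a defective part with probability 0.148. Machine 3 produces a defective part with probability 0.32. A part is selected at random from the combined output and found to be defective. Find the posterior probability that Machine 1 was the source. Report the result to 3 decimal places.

Posterior probability ≈ 0.175

Tabulate prior·likelihood by source: [1] prior 0.5, lik 0.06, product 0.03000; [2] prior 0.11, lik 0.148, product 0.01628; [3] prior 0.39, lik 0.32, product 0.1248.
Normalizing constant = 0.17108; the posterior for Machine 1 is its product over the sum, 0.03000/0.17108 = 0.175.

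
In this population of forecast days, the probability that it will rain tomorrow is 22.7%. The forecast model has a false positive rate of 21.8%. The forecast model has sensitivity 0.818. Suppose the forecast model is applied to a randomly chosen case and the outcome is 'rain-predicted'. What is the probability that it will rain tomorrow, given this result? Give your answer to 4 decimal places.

Let H be the event that it will rain tomorrow. P(H) = 0.227, so P(¬H) = 0.773. With E the 'rain-predicted' result, P(E|H) = 0.818 and P(E|¬H) = 0.218.
P(E) = 0.818·0.227 + 0.218·0.773 = 0.18569 + 0.16851 = 0.35420.
By Bayes' theorem, P(H|E) = 0.18569 / 0.35420 = 0.5242.

P(H | E) ≈ 0.5242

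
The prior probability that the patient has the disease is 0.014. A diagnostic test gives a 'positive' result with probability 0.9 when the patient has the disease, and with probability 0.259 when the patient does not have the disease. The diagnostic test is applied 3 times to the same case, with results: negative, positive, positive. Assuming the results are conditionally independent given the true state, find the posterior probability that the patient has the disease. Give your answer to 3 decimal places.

With H the event that the patient has the disease, the joint likelihood of the observed sequence is P(data|H) = 0.1·0.9·0.9 = 0.081000 and P(data|¬H) = 0.741·0.259·0.259 = 0.049707.
Bayes: P(H|data) = 0.014·0.081000 / (0.014·0.081000 + 0.986·0.049707) = 0.0011340/0.050145 = 0.0226.

Posterior P(H) ≈ 0.023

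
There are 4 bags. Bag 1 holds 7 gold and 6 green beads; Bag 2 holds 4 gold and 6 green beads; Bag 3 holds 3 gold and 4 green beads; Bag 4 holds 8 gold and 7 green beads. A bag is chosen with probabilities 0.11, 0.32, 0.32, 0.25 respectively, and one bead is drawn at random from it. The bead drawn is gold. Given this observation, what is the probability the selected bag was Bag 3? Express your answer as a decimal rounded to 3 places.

Posterior probability ≈ 0.300

Tabulate prior·likelihood by source: [1] prior 0.11, lik 0.5385, product 0.05923; [2] prior 0.32, lik 0.4, product 0.1280; [3] prior 0.32, lik 0.4286, product 0.1371; [4] prior 0.25, lik 0.5333, product 0.1333.
Normalizing constant = 0.45771; the posterior for Bag 3 is its product over the sum, 0.1371/0.45771 = 0.300.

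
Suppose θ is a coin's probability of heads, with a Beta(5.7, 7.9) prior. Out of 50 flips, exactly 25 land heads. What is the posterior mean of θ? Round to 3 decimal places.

The binomial likelihood is conjugate to the Beta prior: with 25 successes and 25 failures, the posterior is Beta(5.7+25, 7.9+25) = Beta(30.7, 32.9).
E[θ | data] = 30.7/(30.7+32.9) = 0.483.

Posterior mean ≈ 0.483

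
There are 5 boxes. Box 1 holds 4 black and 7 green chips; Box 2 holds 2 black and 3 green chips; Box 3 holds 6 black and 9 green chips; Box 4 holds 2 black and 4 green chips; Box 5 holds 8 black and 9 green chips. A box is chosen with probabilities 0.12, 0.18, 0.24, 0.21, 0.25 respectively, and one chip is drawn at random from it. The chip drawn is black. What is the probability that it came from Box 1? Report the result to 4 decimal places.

P(black|Box 1) = 0.3636; P(black|Box 2) = 0.4; P(black|Box 3) = 0.4; P(black|Box 4) = 0.3333; P(black|Box 5) = 0.4706.
Prior × likelihood for each source: 0.12·0.3636=0.04364, 0.18·0.4=0.07200, 0.24·0.4=0.09600, 0.21·0.3333=0.07000, 0.25·0.4706=0.1176. Summing gives P(black) = 0.39928.
P(Box 1 | black) = 0.04364 / 0.39928 = 0.1093.

Posterior probability ≈ 0.1093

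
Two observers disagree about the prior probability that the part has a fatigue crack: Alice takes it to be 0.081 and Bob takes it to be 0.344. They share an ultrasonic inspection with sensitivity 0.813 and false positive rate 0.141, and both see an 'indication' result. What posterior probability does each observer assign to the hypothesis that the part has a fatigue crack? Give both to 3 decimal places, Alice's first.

The likelihood ratio for an 'indication' result is 0.813/0.141 = 5.7660.
Alice: prior odds 0.081/0.919 = 0.088139; posterior odds 0.50821; posterior probability 0.337.
Bob: prior odds 0.344/0.656 = 0.52439; posterior odds 3.0236; posterior probability 0.751.

Alice: 0.337; Bob: 0.751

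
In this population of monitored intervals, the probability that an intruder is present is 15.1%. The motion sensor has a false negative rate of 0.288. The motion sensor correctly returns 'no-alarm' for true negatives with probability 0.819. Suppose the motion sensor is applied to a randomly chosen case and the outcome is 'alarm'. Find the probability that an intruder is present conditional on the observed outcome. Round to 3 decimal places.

Write H for 'an intruder is present'. Prior odds H:¬H = 0.151/0.849 = 0.17786. For the 'alarm' outcome, the likelihood ratio is 0.712/0.181 = 3.9337.
Posterior odds = 0.17786 × 3.9337 = 0.69963, so P(H|E) = 0.69963/(1+0.69963) = 0.412.

P(H | E) ≈ 0.412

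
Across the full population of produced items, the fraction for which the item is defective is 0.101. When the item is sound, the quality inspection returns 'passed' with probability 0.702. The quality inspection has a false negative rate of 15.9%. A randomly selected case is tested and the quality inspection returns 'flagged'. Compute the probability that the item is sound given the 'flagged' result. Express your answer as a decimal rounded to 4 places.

Write H for 'the item is defective'. Prior odds H:¬H = 0.101/0.899 = 0.11235. For the 'flagged' outcome, the likelihood ratio is 0.841/0.298 = 2.8221.
Posterior odds = 0.11235 × 2.8221 = 0.31706, so P(H|E) = 0.31706/(1+0.31706) = 0.2407. Then P(¬H|E) = 1 − 0.2407 = 0.7593.

P(¬H | E) ≈ 0.7593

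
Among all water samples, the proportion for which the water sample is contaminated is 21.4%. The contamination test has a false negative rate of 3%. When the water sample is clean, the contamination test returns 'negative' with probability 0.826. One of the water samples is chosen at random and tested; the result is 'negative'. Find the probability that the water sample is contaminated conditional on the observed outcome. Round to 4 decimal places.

P(H | E) ≈ 0.0098

Write H for 'the water sample is contaminated'. Prior odds H:¬H = 0.214/0.786 = 0.27226. For the 'negative' outcome, the likelihood ratio is 0.03/0.826 = 0.036320.
Posterior odds = 0.27226 × 0.036320 = 0.0098885, so P(H|E) = 0.0098885/(1+0.0098885) = 0.0098.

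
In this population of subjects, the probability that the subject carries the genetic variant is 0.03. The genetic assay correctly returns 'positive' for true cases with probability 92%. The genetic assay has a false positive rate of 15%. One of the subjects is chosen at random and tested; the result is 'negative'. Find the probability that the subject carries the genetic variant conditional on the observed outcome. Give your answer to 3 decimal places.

Write H for 'the subject carries the genetic variant'. Prior odds H:¬H = 0.03/0.97 = 0.030928. For the 'negative' outcome, the likelihood ratio is 0.08/0.85 = 0.094118.
Posterior odds = 0.030928 × 0.094118 = 0.0029109, so P(H|E) = 0.0029109/(1+0.0029109) = 0.003.

P(H | E) ≈ 0.003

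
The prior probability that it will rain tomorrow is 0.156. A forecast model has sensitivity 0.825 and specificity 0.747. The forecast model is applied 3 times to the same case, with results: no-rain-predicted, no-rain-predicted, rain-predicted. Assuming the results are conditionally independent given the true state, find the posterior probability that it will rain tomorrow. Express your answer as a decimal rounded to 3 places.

Posterior P(H) ≈ 0.032

With H the event that it will rain tomorrow, the joint likelihood of the observed sequence is P(data|H) = 0.175·0.175·0.825 = 0.025266 and P(data|¬H) = 0.747·0.747·0.253 = 0.14118.
Bayes: P(H|data) = 0.156·0.025266 / (0.156·0.025266 + 0.844·0.14118) = 0.0039414/0.12309 = 0.0320.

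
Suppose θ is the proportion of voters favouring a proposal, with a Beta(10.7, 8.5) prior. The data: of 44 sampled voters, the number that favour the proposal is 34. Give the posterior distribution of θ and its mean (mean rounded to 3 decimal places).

Observing 34 successes and 10 failures updates Beta(10.7, 8.5) by adding the success and failure counts to the two shape parameters: α = 10.7+34 = 44.7, β = 8.5+10 = 18.5.
E[θ | data] = 44.7/(44.7+18.5) = 0.707.

Posterior: Beta(44.7, 18.5); mean ≈ 0.707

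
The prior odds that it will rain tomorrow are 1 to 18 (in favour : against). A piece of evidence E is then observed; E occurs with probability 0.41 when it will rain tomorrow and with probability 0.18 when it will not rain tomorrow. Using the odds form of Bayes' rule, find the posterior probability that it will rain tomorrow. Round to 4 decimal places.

Prior odds = 1/18 = 0.055556.
Likelihood ratio for E = 0.41/0.18 = 2.2778.
Posterior odds = prior odds × LR = 0.12654.
Posterior probability = odds/(1+odds) = 0.12654/1.1265 = 0.1123.

Posterior probability ≈ 0.1123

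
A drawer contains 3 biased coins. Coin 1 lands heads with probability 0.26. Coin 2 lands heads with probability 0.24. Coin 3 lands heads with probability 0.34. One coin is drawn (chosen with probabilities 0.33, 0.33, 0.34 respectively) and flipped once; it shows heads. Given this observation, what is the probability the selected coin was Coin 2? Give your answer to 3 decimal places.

Posterior probability ≈ 0.282

P(heads|C1) = 0.26; P(heads|C2) = 0.24; P(heads|C3) = 0.34.
Prior × likelihood for each source: 0.33·0.26=0.08580, 0.33·0.24=0.07920, 0.34·0.34=0.1156. Summing gives P(heads) = 0.28060.
P(Coin 2 | heads) = 0.07920 / 0.28060 = 0.282.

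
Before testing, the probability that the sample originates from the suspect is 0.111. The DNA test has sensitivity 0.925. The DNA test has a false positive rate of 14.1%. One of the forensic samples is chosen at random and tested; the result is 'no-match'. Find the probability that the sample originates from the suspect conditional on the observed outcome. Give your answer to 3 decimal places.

P(H | E) ≈ 0.011

Let H be the event that the sample originates from the suspect. P(H) = 0.111, so P(¬H) = 0.889. With E the 'no-match' result, P(E|H) = 0.075 and P(E|¬H) = 0.859.
P(E) = 0.075·0.111 + 0.859·0.889 = 0.0083250 + 0.76365 = 0.77198.
By Bayes' theorem, P(H|E) = 0.0083250 / 0.77198 = 0.011.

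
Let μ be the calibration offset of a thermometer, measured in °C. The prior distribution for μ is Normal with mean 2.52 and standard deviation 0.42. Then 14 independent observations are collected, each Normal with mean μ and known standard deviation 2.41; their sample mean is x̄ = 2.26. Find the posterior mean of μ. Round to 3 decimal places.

Posterior mean ≈ 2.442

Prior precision 1/τ₀² = 1/0.42² = 5.66893; data precision n/σ² = 14/2.41² = 2.41043.
Posterior precision = 5.66893 + 2.41043 = 8.07936.
Posterior mean = (5.66893·2.52 + 2.41043·2.26) / 8.07936 = 2.442.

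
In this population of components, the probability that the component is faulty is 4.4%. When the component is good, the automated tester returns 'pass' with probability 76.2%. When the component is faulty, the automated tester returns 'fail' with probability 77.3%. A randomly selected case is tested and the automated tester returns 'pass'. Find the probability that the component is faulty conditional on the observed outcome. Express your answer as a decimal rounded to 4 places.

Write H for 'the component is faulty'. Prior odds H:¬H = 0.044/0.956 = 0.046025. For the 'pass' outcome, the likelihood ratio is 0.227/0.762 = 0.29790.
Posterior odds = 0.046025 × 0.29790 = 0.013711, so P(H|E) = 0.013711/(1+0.013711) = 0.0135.

P(H | E) ≈ 0.0135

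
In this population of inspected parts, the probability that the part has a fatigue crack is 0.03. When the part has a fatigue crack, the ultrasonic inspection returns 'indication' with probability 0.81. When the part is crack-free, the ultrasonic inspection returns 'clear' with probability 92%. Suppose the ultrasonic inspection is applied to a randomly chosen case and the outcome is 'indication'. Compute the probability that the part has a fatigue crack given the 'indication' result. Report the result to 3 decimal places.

P(H | E) ≈ 0.238

Let H be the event that the part has a fatigue crack. P(H) = 0.03, so P(¬H) = 0.97. With E the 'indication' result, P(E|H) = 0.81 and P(E|¬H) = 0.08.
P(E) = 0.81·0.03 + 0.08·0.97 = 0.024300 + 0.077600 = 0.10190.
By Bayes' theorem, P(H|E) = 0.024300 / 0.10190 = 0.238.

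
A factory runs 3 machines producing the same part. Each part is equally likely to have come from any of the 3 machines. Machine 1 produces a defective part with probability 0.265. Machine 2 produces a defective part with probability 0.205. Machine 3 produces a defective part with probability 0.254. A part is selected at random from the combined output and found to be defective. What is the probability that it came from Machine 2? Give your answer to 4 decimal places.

P(defective|M1) = 0.265; P(defective|M2) = 0.205; P(defective|M3) = 0.254.
Prior × likelihood for each source: 0.333333·0.265=0.08833, 0.333333·0.205=0.06833, 0.333333·0.254=0.08467. Summing gives P(defective) = 0.24133.
P(Machine 2 | defective) = 0.06833 / 0.24133 = 0.2831.

Posterior probability ≈ 0.2831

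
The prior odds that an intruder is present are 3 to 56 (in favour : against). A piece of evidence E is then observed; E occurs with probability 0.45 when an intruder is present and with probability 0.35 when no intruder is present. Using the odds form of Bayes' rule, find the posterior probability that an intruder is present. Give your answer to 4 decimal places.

Prior odds = 3/56 = 0.053571. In log-odds, ln(0.053571) = -2.9267.
Add log likelihood ratio: ln(1.2857) = 0.25131.
Posterior log-odds = -2.6754, so posterior odds = exp(-2.6754) = 0.068878. Converting, P(H|E) = 0.068878/1.0689 = 0.0644.

Posterior probability ≈ 0.0644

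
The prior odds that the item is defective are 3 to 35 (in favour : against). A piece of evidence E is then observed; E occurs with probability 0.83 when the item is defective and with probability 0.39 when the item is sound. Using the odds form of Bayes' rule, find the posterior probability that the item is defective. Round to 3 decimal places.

Posterior probability ≈ 0.154

Prior odds = 3/35 = 0.085714.
Likelihood ratio for E = 0.83/0.39 = 2.1282.
Posterior odds = prior odds × LR = 0.18242.
Posterior probability = odds/(1+odds) = 0.18242/1.1824 = 0.154.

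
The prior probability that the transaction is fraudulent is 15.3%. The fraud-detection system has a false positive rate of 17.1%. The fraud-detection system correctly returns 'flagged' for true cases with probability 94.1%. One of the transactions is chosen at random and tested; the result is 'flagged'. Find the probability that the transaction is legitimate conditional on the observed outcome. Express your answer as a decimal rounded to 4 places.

P(¬H | E) ≈ 0.5015

Let H be the event that the transaction is fraudulent. P(H) = 0.153, so P(¬H) = 0.847. With E the 'flagged' result, P(E|H) = 0.941 and P(E|¬H) = 0.171.
P(E) = 0.941·0.153 + 0.171·0.847 = 0.14397 + 0.14484 = 0.28881.
By Bayes' theorem, P(H|E) = 0.14397 / 0.28881 = 0.4985. Hence P(¬H|E) = 1 − 0.4985 = 0.5015.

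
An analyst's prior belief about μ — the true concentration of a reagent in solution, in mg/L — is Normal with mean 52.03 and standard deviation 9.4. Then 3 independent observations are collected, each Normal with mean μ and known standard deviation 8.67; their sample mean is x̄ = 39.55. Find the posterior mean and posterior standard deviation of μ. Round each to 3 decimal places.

Posterior mean ≈ 42.307; posterior SD ≈ 4.418

Prior precision 1/τ₀² = 1/9.4² = 0.0113173; data precision n/σ² = 3/8.67² = 0.0399101.
Posterior precision = 0.0113173 + 0.0399101 = 0.0512275, giving posterior SD = 1/√0.0512275 = 4.418.
Posterior mean = (0.0113173·52.03 + 0.0399101·39.55) / 0.0512275 = 42.307.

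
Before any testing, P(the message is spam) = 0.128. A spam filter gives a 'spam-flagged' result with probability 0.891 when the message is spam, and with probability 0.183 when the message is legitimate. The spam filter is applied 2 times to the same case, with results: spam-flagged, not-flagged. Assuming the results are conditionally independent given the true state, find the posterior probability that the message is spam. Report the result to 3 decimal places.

Posterior P(H) ≈ 0.087

With H the event that the message is spam, the joint likelihood of the observed sequence is P(data|H) = 0.891·0.109 = 0.097119 and P(data|¬H) = 0.183·0.817 = 0.14951.
Bayes: P(H|data) = 0.128·0.097119 / (0.128·0.097119 + 0.872·0.14951) = 0.012431/0.14280 = 0.0871.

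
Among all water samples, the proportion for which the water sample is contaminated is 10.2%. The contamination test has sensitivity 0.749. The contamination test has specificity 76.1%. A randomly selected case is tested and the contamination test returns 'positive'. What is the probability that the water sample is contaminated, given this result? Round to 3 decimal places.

Let H be the event that the water sample is contaminated. P(H) = 0.102, so P(¬H) = 0.898. With E the 'positive' result, P(E|H) = 0.749 and P(E|¬H) = 0.239.
P(E) = 0.749·0.102 + 0.239·0.898 = 0.076398 + 0.21462 = 0.29102.
By Bayes' theorem, P(H|E) = 0.076398 / 0.29102 = 0.263.

P(H | E) ≈ 0.263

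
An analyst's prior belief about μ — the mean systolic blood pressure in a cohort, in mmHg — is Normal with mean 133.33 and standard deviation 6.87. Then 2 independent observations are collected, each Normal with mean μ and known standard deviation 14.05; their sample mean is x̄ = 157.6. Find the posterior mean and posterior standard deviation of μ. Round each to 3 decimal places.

With known σ, the Normal prior is conjugate. Weight on the data is w = (n/σ²)/(n/σ² + 1/τ₀²) = 0.0101316/(0.0101316+0.0211878) = 0.32349.
Posterior mean = w·x̄ + (1−w)·μ₀ = 0.32349·157.6 + 0.67651·133.33 = 141.181. Posterior variance = 1/(0.0101316+0.0211878) = 31.9291, so SD = 5.651.

Posterior mean ≈ 141.181; posterior SD ≈ 5.651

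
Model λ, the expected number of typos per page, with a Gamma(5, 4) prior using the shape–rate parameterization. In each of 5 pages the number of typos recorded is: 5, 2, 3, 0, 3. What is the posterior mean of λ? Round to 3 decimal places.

Posterior mean ≈ 2.000

Total count ∑xᵢ = 13 over n = 5 pages.
Gamma is conjugate to the Poisson likelihood: posterior is Gamma(shape = 5+13 = 18, rate = 4+5 = 9).
Posterior mean = shape/rate = 18/9 = 2.000.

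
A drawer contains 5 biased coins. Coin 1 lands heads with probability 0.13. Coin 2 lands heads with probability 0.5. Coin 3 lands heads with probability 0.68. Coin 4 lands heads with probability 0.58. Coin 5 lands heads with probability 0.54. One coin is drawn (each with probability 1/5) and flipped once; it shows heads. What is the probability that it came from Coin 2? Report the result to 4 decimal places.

Posterior probability ≈ 0.2058

P(heads|C1) = 0.13; P(heads|C2) = 0.5; P(heads|C3) = 0.68; P(heads|C4) = 0.58; P(heads|C5) = 0.54.
Prior × likelihood for each source: 0.2·0.13=0.02600, 0.2·0.5=0.1000, 0.2·0.68=0.1360, 0.2·0.58=0.1160, 0.2·0.54=0.1080. Summing gives P(heads) = 0.48600.
P(Coin 2 | heads) = 0.1000 / 0.48600 = 0.2058.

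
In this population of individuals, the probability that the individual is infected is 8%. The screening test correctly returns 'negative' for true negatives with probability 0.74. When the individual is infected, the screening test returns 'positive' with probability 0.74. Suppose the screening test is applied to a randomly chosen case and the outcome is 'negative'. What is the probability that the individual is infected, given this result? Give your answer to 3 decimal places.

Write H for 'the individual is infected'. Prior odds H:¬H = 0.08/0.92 = 0.086957. For the 'negative' outcome, the likelihood ratio is 0.26/0.74 = 0.35135.
Posterior odds = 0.086957 × 0.35135 = 0.030552, so P(H|E) = 0.030552/(1+0.030552) = 0.030.

P(H | E) ≈ 0.030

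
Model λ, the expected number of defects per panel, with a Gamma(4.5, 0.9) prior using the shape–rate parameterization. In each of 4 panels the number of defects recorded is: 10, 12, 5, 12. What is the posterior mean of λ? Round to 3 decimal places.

Posterior mean ≈ 8.878

Total count ∑xᵢ = 39 over n = 4 panels.
Gamma is conjugate to the Poisson likelihood: posterior is Gamma(shape = 4.5+39 = 43.5, rate = 0.9+4 = 4.9).
E[λ | data] = 43.5/4.9 = 8.878.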